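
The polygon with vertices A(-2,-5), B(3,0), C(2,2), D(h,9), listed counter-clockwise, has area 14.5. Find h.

The doubled signed area Σ (x_i y_{i+1} − x_{i+1} y_i) is linear in h.
With h=0 it equals 57; the coefficient of h is -7 (from the two edges through D).
So -7·h + 57 = 2·14.5 = 29 ⇒ h = 4.

4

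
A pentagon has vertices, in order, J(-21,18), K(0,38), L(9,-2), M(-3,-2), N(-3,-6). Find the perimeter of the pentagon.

|JK| = √((21)² + (20)²) = √841 = 29
|KL| = √((9)² + (-40)²) = √1681 = 41
|LM| = √((-12)² + (0)²) = √144 = 12
|MN| = √((0)² + (-4)²) = √16 = 4
|NJ| = √((-18)² + (24)²) = √900 = 30
Perimeter = 29 + 41 + 12 + 4 + 30 = 116.

116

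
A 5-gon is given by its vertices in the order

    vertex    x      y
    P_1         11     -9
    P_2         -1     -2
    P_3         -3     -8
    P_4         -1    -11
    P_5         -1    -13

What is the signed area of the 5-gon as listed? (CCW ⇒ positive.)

75

P_1→P_2: (11)(-2) − (-1)(-9) = -31
P_2→P_3: (-1)(-8) − (-3)(-2) = 2
P_3→P_4: (-3)(-11) − (-1)(-8) = 25
P_4→P_5: (-1)(-13) − (-1)(-11) = 2
P_5→P_1: (-1)(-9) − (11)(-13) = 152
Σ = 150
Signed area = Σ/2 = 75 (positive ⇒ counter-clockwise traversal).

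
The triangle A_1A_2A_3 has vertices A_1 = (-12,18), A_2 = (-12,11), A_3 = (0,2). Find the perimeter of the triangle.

|A_1A_2| = √((0)² + (-7)²) = √49 = 7
|A_2A_3| = √((12)² + (-9)²) = √225 = 15
|A_3A_1| = √((-12)² + (16)²) = √400 = 20
Perimeter = 7 + 15 + 20 = 42.

42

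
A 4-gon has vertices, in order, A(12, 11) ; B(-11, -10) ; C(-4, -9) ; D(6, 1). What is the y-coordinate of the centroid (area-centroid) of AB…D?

Apply the surveyor's formula. First the cross-terms c_i = x_i·y_{i+1} − x_{i+1}·y_i:
  1, 59, 50, 54  ⇒  2A = 164, A = 82.
Then Σ (y_i + y_{i+1})·c_i = -872, so ȳ = -872 / (6·82) = -218/123.

-218/123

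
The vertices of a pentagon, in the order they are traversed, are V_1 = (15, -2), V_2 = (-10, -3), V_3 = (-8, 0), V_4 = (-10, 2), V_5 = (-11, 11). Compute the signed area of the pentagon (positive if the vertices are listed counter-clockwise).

-168

Apply the surveyor's formula: 2A = Σ (x_i·y_{i+1} − x_{i+1}·y_i), indices taken mod 5.
Σ = (-65) + (-24) + (-16) + (-88) + (-143) = -336
Signed area = Σ/2 = -168 (negative ⇒ clockwise traversal).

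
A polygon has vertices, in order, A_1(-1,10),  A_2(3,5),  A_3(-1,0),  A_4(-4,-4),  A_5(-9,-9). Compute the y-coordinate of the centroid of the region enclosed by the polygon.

1.64

Apply the surveyor's formula. First the cross-terms c_i = x_i·y_{i+1} − x_{i+1}·y_i:
  -35, 5, 4, 0, -99  ⇒  2A = -125, A = -62.5.
Then Σ (y_i + y_{i+1})·c_i = -615, so ȳ = -615 / (6·(-62.5)) = 1.64.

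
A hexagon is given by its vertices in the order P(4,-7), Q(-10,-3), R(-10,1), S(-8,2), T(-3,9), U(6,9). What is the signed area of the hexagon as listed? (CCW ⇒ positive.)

-179.5

Apply the surveyor's formula: 2A = Σ (x_i·y_{i+1} − x_{i+1}·y_i), indices taken mod 6.
P→Q: (4)(-3) − (-10)(-7) = -82
Q→R: (-10)(1) − (-10)(-3) = -40
R→S: (-10)(2) − (-8)(1) = -12
S→T: (-8)(9) − (-3)(2) = -66
T→U: (-3)(9) − (6)(9) = -81
U→P: (6)(-7) − (4)(9) = -78
Σ = -359
Signed area = Σ/2 = -179.5 (negative ⇒ clockwise traversal).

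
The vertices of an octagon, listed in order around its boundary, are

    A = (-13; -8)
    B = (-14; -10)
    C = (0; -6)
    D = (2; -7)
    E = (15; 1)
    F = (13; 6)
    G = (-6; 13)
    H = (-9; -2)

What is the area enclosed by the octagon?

Σ = (18) + (84) + (12) + (107) + (77) + (205) + (129) + (46) = 678
Area = |Σ|/2 = 339.

339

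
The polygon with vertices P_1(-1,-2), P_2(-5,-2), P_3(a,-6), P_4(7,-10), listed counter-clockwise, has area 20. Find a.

0

Write out the shoelace sum; only the two edges meeting at P_3 involve a:
2·Area = [((-5)·(-6) − a·(-2)) + (a·(-10) − 7·(-6))] + -32
       = -8·a + 40 = 40
⇒ a = 0.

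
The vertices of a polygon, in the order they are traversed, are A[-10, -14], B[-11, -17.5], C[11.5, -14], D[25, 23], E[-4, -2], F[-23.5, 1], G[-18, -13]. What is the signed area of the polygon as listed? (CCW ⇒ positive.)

713.625

Apply Gauss's area formula: 2A = Σ (x_i·y_{i+1} − x_{i+1}·y_i), indices taken mod 7.
Cross-terms: 21, 355.25, 614.5, 42, -51, 323.5, 122  ⇒  Σ = 1427.25
Signed area = Σ/2 = 713.625 (positive ⇒ counter-clockwise traversal).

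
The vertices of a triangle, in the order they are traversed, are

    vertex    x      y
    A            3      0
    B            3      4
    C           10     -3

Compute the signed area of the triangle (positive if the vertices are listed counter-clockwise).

Apply the shoelace formula: 2A = Σ (x_i·y_{i+1} − x_{i+1}·y_i), indices taken mod 3.
Σ = (12) + (-49) + (9) = -28
Signed area = Σ/2 = -14 (negative ⇒ clockwise traversal).

-14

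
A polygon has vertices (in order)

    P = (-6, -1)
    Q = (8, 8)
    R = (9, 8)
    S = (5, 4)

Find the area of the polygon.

16.5

Apply the shoelace formula: 2A = Σ (x_i·y_{i+1} − x_{i+1}·y_i), indices taken mod 4.
Σ = (-40) + (-8) + (-4) + (19) = -33
Area = |Σ|/2 = 16.5.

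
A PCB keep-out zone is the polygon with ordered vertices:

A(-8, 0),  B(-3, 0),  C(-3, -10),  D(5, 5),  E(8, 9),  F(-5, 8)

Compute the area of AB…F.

Σ = (0) + (30) + (35) + (5) + (109) + (64) = 243
Area = |Σ|/2 = 121.5.

121.5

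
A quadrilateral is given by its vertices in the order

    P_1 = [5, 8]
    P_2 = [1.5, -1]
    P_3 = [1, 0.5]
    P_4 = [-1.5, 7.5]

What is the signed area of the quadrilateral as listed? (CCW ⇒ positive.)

Σ = (-17) + (1.75) + (8.25) + (-49.5) = -56.5
Signed area = Σ/2 = -28.25 (negative ⇒ clockwise traversal).

-28.25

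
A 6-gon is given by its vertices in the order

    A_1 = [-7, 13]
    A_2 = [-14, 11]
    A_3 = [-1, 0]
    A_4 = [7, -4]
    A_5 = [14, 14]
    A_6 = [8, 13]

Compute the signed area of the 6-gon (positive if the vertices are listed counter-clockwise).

Apply the surveyor's formula: 2A = Σ (x_i·y_{i+1} − x_{i+1}·y_i), indices taken mod 6.
Cross-terms: 105, 11, 4, 154, 70, 195  ⇒  Σ = 539
Signed area = Σ/2 = 269.5 (positive ⇒ counter-clockwise traversal).

269.5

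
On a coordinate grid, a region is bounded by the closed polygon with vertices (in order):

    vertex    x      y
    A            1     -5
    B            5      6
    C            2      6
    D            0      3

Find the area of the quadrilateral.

Apply Gauss's area formula: 2A = Σ (x_i·y_{i+1} − x_{i+1}·y_i), indices taken mod 4.
Cross-terms: 31, 18, 6, -3  ⇒  Σ = 52
Area = |Σ|/2 = 26.

26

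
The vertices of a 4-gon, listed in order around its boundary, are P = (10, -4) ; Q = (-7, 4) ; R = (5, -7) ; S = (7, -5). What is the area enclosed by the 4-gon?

43.5

Σ = (12) + (29) + (24) + (22) = 87
Area = |Σ|/2 = 43.5.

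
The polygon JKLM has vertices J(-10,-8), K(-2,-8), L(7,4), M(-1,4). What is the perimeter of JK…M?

|JK| = √((8)² + (0)²) = √64 = 8
|KL| = √((9)² + (12)²) = √225 = 15
|LM| = √((-8)² + (0)²) = √64 = 8
|MJ| = √((-9)² + (-12)²) = √225 = 15
Perimeter = 8 + 15 + 8 + 15 = 46.

46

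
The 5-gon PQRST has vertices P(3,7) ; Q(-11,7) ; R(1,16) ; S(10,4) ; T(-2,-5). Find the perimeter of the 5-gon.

|PQ| = √((-14)² + (0)²) = √196 = 14
|QR| = √((12)² + (9)²) = √225 = 15
|RS| = √((9)² + (-12)²) = √225 = 15
|ST| = √((-12)² + (-9)²) = √225 = 15
|TP| = √((5)² + (12)²) = √169 = 13
Perimeter = 14 + 15 + 15 + 15 + 13 = 72.

72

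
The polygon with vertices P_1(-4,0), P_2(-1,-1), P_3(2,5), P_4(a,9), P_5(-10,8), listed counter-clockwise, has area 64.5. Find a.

-4

The doubled signed area Σ (x_i y_{i+1} − x_{i+1} y_i) is linear in a.
With a=0 it equals 141; the coefficient of a is 3 (from the two edges through P_4).
So 3·a + 141 = 2·64.5 = 129 ⇒ a = -4.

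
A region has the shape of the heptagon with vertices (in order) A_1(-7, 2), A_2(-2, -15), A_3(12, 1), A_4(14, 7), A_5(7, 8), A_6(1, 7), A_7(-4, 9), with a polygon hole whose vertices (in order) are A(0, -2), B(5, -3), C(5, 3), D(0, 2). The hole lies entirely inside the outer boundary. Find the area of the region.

251.5

Outer boundary:
Apply the shoelace (surveyor's) formula: 2A = Σ (x_i·y_{i+1} − x_{i+1}·y_i), indices taken mod 7.
Σ = (109) + (178) + (70) + (63) + (41) + (37) + (55) = 553
Area = |Σ|/2 = 276.5.
Hole:
Σ = (10) + (30) + (10) + (0) = 50
Area = |Σ|/2 = 25.
Net area = 276.5 − 25 = 251.5.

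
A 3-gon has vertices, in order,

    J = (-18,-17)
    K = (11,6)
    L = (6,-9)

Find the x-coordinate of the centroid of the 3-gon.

-1/3

Apply the surveyor's formula. First the cross-terms c_i = x_i·y_{i+1} − x_{i+1}·y_i:
  79, -135, -264  ⇒  2A = -320, A = -160.
Then Σ (x_i + x_{i+1})·c_i = 320, so x̄ = 320 / (6·(-160)) = -1/3.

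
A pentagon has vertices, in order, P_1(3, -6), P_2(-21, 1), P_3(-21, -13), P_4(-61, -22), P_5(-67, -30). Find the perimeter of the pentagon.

|P_1P_2| = √((-24)² + (7)²) = √625 = 25
|P_2P_3| = √((0)² + (-14)²) = √196 = 14
|P_3P_4| = √((-40)² + (-9)²) = √1681 = 41
|P_4P_5| = √((-6)² + (-8)²) = √100 = 10
|P_5P_1| = √((70)² + (24)²) = √5476 = 74
Perimeter = 25 + 14 + 41 + 10 + 74 = 164.

164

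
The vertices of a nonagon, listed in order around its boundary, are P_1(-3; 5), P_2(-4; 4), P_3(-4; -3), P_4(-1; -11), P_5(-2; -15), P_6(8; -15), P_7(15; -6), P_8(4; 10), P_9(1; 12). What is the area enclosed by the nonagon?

P_1→P_2: (-3)(4) − (-4)(5) = 8
P_2→P_3: (-4)(-3) − (-4)(4) = 28
P_3→P_4: (-4)(-11) − (-1)(-3) = 41
P_4→P_5: (-1)(-15) − (-2)(-11) = -7
P_5→P_6: (-2)(-15) − (8)(-15) = 150
P_6→P_7: (8)(-6) − (15)(-15) = 177
P_7→P_8: (15)(10) − (4)(-6) = 174
P_8→P_9: (4)(12) − (1)(10) = 38
P_9→P_1: (1)(5) − (-3)(12) = 41
Σ = 650
Area = |Σ|/2 = 325.

325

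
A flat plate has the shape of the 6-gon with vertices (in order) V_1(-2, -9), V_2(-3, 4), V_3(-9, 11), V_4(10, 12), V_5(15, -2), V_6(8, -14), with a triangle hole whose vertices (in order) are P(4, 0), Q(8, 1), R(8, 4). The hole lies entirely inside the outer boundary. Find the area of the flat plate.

Outer boundary:
Apply Gauss's area formula: 2A = Σ (x_i·y_{i+1} − x_{i+1}·y_i), indices taken mod 6.
V_1→V_2: (-2)(4) − (-3)(-9) = -35
V_2→V_3: (-3)(11) − (-9)(4) = 3
V_3→V_4: (-9)(12) − (10)(11) = -218
V_4→V_5: (10)(-2) − (15)(12) = -200
V_5→V_6: (15)(-14) − (8)(-2) = -194
V_6→V_1: (8)(-9) − (-2)(-14) = -100
Σ = -744
Area = |Σ|/2 = 372.
Hole:
Apply Gauss's area formula: 2A = Σ (x_i·y_{i+1} − x_{i+1}·y_i), indices taken mod 3.
Σ = (4) + (24) + (-16) = 12
Area = |Σ|/2 = 6.
Net area = 372 − 6 = 366.

366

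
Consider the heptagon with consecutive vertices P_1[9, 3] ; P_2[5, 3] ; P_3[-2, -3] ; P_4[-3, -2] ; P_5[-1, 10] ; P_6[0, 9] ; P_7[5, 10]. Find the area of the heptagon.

81.5

Apply the shoelace formula: 2A = Σ (x_i·y_{i+1} − x_{i+1}·y_i), indices taken mod 7.
Cross-terms: 12, -9, -5, -32, -9, -45, -75  ⇒  Σ = -163
Area = |Σ|/2 = 81.5.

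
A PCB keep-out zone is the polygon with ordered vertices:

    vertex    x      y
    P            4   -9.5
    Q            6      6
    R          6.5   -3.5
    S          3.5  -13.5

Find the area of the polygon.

Cross-terms: 81, -60, -75.5, 20.75  ⇒  Σ = -33.75
Area = |Σ|/2 = 16.875.

16.875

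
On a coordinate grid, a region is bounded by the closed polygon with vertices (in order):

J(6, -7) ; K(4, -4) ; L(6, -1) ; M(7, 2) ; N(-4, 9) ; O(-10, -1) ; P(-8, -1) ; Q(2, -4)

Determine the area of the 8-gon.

127

Cross-terms: 4, 20, 19, 71, 94, 2, 34, 10  ⇒  Σ = 254
Area = |Σ|/2 = 127.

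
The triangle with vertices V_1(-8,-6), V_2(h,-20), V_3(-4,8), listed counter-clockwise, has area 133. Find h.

7

Write out the shoelace sum; only the two edges meeting at V_2 involve h:
2·Area = [((-8)·(-20) − h·(-6)) + (h·8 − (-4)·(-20))] + 88
       = 14·h + 168 = 266
⇒ h = 7.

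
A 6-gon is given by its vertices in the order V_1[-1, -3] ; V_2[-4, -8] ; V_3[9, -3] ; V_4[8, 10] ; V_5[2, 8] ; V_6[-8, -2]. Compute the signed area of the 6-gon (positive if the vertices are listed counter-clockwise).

160

Apply the surveyor's formula: 2A = Σ (x_i·y_{i+1} − x_{i+1}·y_i), indices taken mod 6.
Σ = (-4) + (84) + (114) + (44) + (60) + (22) = 320
Signed area = Σ/2 = 160 (positive ⇒ counter-clockwise traversal).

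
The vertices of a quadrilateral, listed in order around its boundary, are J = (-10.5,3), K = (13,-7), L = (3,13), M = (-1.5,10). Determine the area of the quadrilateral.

187.25

Apply the surveyor's formula: 2A = Σ (x_i·y_{i+1} − x_{i+1}·y_i), indices taken mod 4.
J→K: (-10.5)(-7) − (13)(3) = 34.5
K→L: (13)(13) − (3)(-7) = 190
L→M: (3)(10) − (-1.5)(13) = 49.5
M→J: (-1.5)(3) − (-10.5)(10) = 100.5
Σ = 374.5
Area = |Σ|/2 = 187.25.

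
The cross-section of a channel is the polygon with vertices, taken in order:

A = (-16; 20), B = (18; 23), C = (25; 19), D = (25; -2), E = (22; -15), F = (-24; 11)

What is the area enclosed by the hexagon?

Apply Gauss's area formula: 2A = Σ (x_i·y_{i+1} − x_{i+1}·y_i), indices taken mod 6.
Cross-terms: -728, -233, -525, -331, -118, -304  ⇒  Σ = -2239
Area = |Σ|/2 = 1119.5.

1119.5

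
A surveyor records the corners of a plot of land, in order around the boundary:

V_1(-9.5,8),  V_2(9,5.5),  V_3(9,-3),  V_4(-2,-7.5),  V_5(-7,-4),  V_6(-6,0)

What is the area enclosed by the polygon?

Apply Gauss's area formula: 2A = Σ (x_i·y_{i+1} − x_{i+1}·y_i), indices taken mod 6.
V_1→V_2: (-9.5)(5.5) − (9)(8) = -124.25
V_2→V_3: (9)(-3) − (9)(5.5) = -76.5
V_3→V_4: (9)(-7.5) − (-2)(-3) = -73.5
V_4→V_5: (-2)(-4) − (-7)(-7.5) = -44.5
V_5→V_6: (-7)(0) − (-6)(-4) = -24
V_6→V_1: (-6)(8) − (-9.5)(0) = -48
Σ = -390.75
Area = |Σ|/2 = 195.375.

195.375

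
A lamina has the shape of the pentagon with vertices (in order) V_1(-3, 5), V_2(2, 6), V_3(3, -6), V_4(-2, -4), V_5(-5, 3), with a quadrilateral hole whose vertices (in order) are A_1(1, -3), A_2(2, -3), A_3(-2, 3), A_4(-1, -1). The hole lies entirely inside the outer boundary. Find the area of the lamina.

56

Outer boundary:
V_1→V_2: (-3)(6) − (2)(5) = -28
V_2→V_3: (2)(-6) − (3)(6) = -30
V_3→V_4: (3)(-4) − (-2)(-6) = -24
V_4→V_5: (-2)(3) − (-5)(-4) = -26
V_5→V_1: (-5)(5) − (-3)(3) = -16
Σ = -124
Area = |Σ|/2 = 62.
Hole:
Σ = (3) + (0) + (5) + (4) = 12
Area = |Σ|/2 = 6.
Net area = 62 − 6 = 56.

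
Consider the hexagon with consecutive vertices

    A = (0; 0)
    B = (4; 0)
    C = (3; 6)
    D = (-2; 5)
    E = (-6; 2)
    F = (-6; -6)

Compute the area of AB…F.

Apply the surveyor's formula: 2A = Σ (x_i·y_{i+1} − x_{i+1}·y_i), indices taken mod 6.
A→B: (0)(0) − (4)(0) = 0
B→C: (4)(6) − (3)(0) = 24
C→D: (3)(5) − (-2)(6) = 27
D→E: (-2)(2) − (-6)(5) = 26
E→F: (-6)(-6) − (-6)(2) = 48
F→A: (-6)(0) − (0)(-6) = 0
Σ = 125
Area = |Σ|/2 = 62.5.

62.5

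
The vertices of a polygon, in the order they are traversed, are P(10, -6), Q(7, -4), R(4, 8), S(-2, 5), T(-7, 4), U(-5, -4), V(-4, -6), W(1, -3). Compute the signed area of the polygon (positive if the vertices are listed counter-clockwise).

120.5

P→Q: (10)(-4) − (7)(-6) = 2
Q→R: (7)(8) − (4)(-4) = 72
R→S: (4)(5) − (-2)(8) = 36
S→T: (-2)(4) − (-7)(5) = 27
T→U: (-7)(-4) − (-5)(4) = 48
U→V: (-5)(-6) − (-4)(-4) = 14
V→W: (-4)(-3) − (1)(-6) = 18
W→P: (1)(-6) − (10)(-3) = 24
Σ = 241
Signed area = Σ/2 = 120.5 (positive ⇒ counter-clockwise traversal).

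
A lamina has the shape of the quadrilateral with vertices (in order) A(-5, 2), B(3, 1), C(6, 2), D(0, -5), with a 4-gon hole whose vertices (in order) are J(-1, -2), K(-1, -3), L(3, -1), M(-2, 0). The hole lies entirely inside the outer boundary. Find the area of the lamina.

Outer boundary:
Apply the shoelace formula: 2A = Σ (x_i·y_{i+1} − x_{i+1}·y_i), indices taken mod 4.
Σ = (-11) + (0) + (-30) + (-25) = -66
Area = |Σ|/2 = 33.
Hole:
Apply the shoelace formula: 2A = Σ (x_i·y_{i+1} − x_{i+1}·y_i), indices taken mod 4.
Σ = (1) + (10) + (-2) + (4) = 13
Area = |Σ|/2 = 6.5.
Net area = 33 − 6.5 = 26.5.

26.5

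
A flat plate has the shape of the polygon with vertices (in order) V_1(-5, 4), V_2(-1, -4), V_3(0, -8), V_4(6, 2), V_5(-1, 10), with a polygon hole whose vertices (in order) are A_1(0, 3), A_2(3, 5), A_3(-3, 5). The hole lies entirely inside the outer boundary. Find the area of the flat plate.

Outer boundary:
Apply Gauss's area formula: 2A = Σ (x_i·y_{i+1} − x_{i+1}·y_i), indices taken mod 5.
Σ = (24) + (8) + (48) + (62) + (46) = 188
Area = |Σ|/2 = 94.
Hole:
A_1→A_2: (0)(5) − (3)(3) = -9
A_2→A_3: (3)(5) − (-3)(5) = 30
A_3→A_1: (-3)(3) − (0)(5) = -9
Σ = 12
Area = |Σ|/2 = 6.
Net area = 94 − 6 = 88.

88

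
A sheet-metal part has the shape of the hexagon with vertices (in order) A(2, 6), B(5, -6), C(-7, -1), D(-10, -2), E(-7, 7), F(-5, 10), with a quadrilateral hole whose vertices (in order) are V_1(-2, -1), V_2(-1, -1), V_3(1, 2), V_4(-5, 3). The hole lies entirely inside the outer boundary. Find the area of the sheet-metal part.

Outer boundary:
Σ = (-42) + (-47) + (4) + (-84) + (-35) + (-50) = -254
Area = |Σ|/2 = 127.
Hole:
Cross-terms: 1, -1, 13, 11  ⇒  Σ = 24
Area = |Σ|/2 = 12.
Net area = 127 − 12 = 115.

115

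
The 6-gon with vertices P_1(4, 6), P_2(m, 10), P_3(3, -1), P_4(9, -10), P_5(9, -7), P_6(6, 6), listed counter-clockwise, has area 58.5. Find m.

Write out the shoelace sum; only the two edges meeting at P_2 involve m:
2·Area = [(4·10 − m·6) + (m·(-1) − 3·10)] + 114
       = -7·m + 124 = 117
⇒ m = 1.

1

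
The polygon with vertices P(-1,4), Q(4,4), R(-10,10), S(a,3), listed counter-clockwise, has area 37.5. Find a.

Write out the shoelace sum; only the two edges meeting at S involve a:
2·Area = [((-10)·3 − a·10) + (a·4 − (-1)·3)] + 60
       = -6·a + 33 = 75
⇒ a = -7.

-7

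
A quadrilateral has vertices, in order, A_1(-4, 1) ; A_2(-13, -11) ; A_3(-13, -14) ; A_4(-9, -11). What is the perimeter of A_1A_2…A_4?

|A_1A_2| = √((-9)² + (-12)²) = √225 = 15
|A_2A_3| = √((0)² + (-3)²) = √9 = 3
|A_3A_4| = √((4)² + (3)²) = √25 = 5
|A_4A_1| = √((5)² + (12)²) = √169 = 13
Perimeter = 15 + 3 + 5 + 13 = 36.

36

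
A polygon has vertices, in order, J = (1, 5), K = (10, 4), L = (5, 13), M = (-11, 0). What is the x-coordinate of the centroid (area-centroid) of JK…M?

11/6

Apply the shoelace formula. First the cross-terms c_i = x_i·y_{i+1} − x_{i+1}·y_i:
  -46, 110, 143, -55  ⇒  2A = 152, A = 76.
Then Σ (x_i + x_{i+1})·c_i = 836, so x̄ = 836 / (6·76) = 11/6.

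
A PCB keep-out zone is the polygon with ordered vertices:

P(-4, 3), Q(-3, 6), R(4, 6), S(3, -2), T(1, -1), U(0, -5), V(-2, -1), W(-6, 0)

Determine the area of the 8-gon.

61.5

Apply the shoelace formula: 2A = Σ (x_i·y_{i+1} − x_{i+1}·y_i), indices taken mod 8.
Σ = (-15) + (-42) + (-26) + (-1) + (-5) + (-10) + (-6) + (-18) = -123
Area = |Σ|/2 = 61.5.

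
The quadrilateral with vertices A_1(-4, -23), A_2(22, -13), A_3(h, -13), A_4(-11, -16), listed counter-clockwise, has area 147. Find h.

Write out the shoelace sum; only the two edges meeting at A_3 involve h:
2·Area = [(22·(-13) − h·(-13)) + (h·(-16) − (-11)·(-13))] + 747
       = -3·h + 318 = 294
⇒ h = 8.

8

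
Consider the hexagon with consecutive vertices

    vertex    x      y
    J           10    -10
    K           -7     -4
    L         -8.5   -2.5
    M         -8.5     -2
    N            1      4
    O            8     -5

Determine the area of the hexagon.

114.875

Σ = (-110) + (-16.5) + (-4.25) + (-32) + (-37) + (-30) = -229.75
Area = |Σ|/2 = 114.875.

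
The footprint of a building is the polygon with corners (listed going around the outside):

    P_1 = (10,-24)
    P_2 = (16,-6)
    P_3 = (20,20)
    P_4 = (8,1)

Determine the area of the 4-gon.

Apply Gauss's area formula: 2A = Σ (x_i·y_{i+1} − x_{i+1}·y_i), indices taken mod 4.
Cross-terms: 324, 440, -140, -202  ⇒  Σ = 422
Area = |Σ|/2 = 211.

211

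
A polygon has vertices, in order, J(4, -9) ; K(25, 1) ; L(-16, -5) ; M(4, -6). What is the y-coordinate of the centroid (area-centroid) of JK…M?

Apply the shoelace formula. First the cross-terms c_i = x_i·y_{i+1} − x_{i+1}·y_i:
  229, -109, 116, -12  ⇒  2A = 224, A = 112.
Then Σ (y_i + y_{i+1})·c_i = -2492, so ȳ = -2492 / (6·112) = -89/24.

-89/24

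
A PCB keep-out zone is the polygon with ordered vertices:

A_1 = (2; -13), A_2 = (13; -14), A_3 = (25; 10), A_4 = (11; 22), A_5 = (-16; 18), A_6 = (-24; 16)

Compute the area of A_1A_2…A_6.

1033.5

Cross-terms: 141, 480, 440, 550, 176, 280  ⇒  Σ = 2067
Area = |Σ|/2 = 1033.5.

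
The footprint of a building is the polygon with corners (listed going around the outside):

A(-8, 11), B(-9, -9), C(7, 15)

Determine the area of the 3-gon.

148

Apply the surveyor's formula: 2A = Σ (x_i·y_{i+1} − x_{i+1}·y_i), indices taken mod 3.
Σ = (171) + (-72) + (197) = 296
Area = |Σ|/2 = 148.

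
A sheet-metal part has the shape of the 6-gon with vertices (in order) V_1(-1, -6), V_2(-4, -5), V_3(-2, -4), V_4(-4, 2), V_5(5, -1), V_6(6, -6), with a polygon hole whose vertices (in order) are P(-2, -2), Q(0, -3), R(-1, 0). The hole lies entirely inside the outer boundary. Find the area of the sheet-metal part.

Outer boundary:
Apply the shoelace formula: 2A = Σ (x_i·y_{i+1} − x_{i+1}·y_i), indices taken mod 6.
Σ = (-19) + (6) + (-20) + (-6) + (-24) + (-42) = -105
Area = |Σ|/2 = 52.5.
Hole:
Σ = (6) + (-3) + (2) = 5
Area = |Σ|/2 = 2.5.
Net area = 52.5 − 2.5 = 50.

50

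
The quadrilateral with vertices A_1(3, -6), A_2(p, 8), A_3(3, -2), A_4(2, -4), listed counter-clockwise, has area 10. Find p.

7

The doubled signed area Σ (x_i y_{i+1} − x_{i+1} y_i) is linear in p.
With p=0 it equals -8; the coefficient of p is 4 (from the two edges through A_2).
So 4·p + -8 = 2·10 = 20 ⇒ p = 7.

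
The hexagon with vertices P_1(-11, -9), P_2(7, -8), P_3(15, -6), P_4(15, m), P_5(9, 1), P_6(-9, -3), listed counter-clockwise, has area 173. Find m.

The doubled signed area Σ (x_i y_{i+1} − x_{i+1} y_i) is linear in m.
With m=0 it equals 364; the coefficient of m is 6 (from the two edges through P_4).
So 6·m + 364 = 2·173 = 346 ⇒ m = -3.

-3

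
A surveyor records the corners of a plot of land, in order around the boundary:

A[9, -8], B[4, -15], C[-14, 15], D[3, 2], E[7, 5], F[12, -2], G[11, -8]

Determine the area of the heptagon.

244.5

Apply Gauss's area formula: 2A = Σ (x_i·y_{i+1} − x_{i+1}·y_i), indices taken mod 7.
A→B: (9)(-15) − (4)(-8) = -103
B→C: (4)(15) − (-14)(-15) = -150
C→D: (-14)(2) − (3)(15) = -73
D→E: (3)(5) − (7)(2) = 1
E→F: (7)(-2) − (12)(5) = -74
F→G: (12)(-8) − (11)(-2) = -74
G→A: (11)(-8) − (9)(-8) = -16
Σ = -489
Area = |Σ|/2 = 244.5.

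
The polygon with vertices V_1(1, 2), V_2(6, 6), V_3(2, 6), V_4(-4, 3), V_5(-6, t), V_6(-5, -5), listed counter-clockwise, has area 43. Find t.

-5

Write out the shoelace sum; only the two edges meeting at V_5 involve t:
2·Area = [((-4)·t − (-6)·3) + ((-6)·(-5) − (-5)·t)] + 43
       = 1·t + 91 = 86
⇒ t = -5.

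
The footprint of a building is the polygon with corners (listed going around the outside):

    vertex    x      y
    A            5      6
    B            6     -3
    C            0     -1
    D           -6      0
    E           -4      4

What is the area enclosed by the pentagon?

65.5

Apply the surveyor's formula: 2A = Σ (x_i·y_{i+1} − x_{i+1}·y_i), indices taken mod 5.
A→B: (5)(-3) − (6)(6) = -51
B→C: (6)(-1) − (0)(-3) = -6
C→D: (0)(0) − (-6)(-1) = -6
D→E: (-6)(4) − (-4)(0) = -24
E→A: (-4)(6) − (5)(4) = -44
Σ = -131
Area = |Σ|/2 = 65.5.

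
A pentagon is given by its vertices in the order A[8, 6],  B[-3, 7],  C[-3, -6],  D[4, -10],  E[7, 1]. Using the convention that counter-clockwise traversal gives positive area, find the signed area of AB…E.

137.5

Apply the shoelace formula: 2A = Σ (x_i·y_{i+1} − x_{i+1}·y_i), indices taken mod 5.
Σ = (74) + (39) + (54) + (74) + (34) = 275
Signed area = Σ/2 = 137.5 (positive ⇒ counter-clockwise traversal).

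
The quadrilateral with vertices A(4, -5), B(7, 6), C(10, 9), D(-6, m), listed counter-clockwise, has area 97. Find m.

Write out the shoelace sum; only the two edges meeting at D involve m:
2·Area = [(10·m − (-6)·9) + ((-6)·(-5) − 4·m)] + 62
       = 6·m + 146 = 194
⇒ m = 8.

8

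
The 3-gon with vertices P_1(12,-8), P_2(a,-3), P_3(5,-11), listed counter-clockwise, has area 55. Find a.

-13

The doubled signed area Σ (x_i y_{i+1} − x_{i+1} y_i) is linear in a.
With a=0 it equals 71; the coefficient of a is -3 (from the two edges through P_2).
So -3·a + 71 = 2·55 = 110 ⇒ a = -13.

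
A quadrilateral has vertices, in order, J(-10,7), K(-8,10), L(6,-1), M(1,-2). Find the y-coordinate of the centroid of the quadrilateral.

52/15

Apply the shoelace (surveyor's) formula. First the cross-terms c_i = x_i·y_{i+1} − x_{i+1}·y_i:
  -44, -52, -11, -13  ⇒  2A = -120, A = -60.
Then Σ (y_i + y_{i+1})·c_i = -1248, so ȳ = -1248 / (6·(-60)) = 52/15.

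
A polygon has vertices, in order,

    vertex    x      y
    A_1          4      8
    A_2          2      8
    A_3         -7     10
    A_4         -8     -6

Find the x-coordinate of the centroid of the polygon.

-977/261

Apply Gauss's area formula. First the cross-terms c_i = x_i·y_{i+1} − x_{i+1}·y_i:
  16, 76, 122, -40  ⇒  2A = 174, A = 87.
Then Σ (x_i + x_{i+1})·c_i = -1954, so x̄ = -1954 / (6·87) = -977/261.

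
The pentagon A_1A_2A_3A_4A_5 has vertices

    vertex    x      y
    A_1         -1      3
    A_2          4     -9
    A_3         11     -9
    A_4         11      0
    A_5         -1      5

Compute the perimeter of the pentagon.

|A_1A_2| = √((5)² + (-12)²) = √169 = 13
|A_2A_3| = √((7)² + (0)²) = √49 = 7
|A_3A_4| = √((0)² + (9)²) = √81 = 9
|A_4A_5| = √((-12)² + (5)²) = √169 = 13
|A_5A_1| = √((0)² + (-2)²) = √4 = 2
Perimeter = 13 + 7 + 9 + 13 + 2 = 44.

44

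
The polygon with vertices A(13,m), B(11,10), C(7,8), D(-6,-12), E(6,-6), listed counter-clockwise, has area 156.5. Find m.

The doubled signed area Σ (x_i y_{i+1} − x_{i+1} y_i) is linear in m.
With m=0 it equals 298; the coefficient of m is -5 (from the two edges through A).
So -5·m + 298 = 2·156.5 = 313 ⇒ m = -3.

-3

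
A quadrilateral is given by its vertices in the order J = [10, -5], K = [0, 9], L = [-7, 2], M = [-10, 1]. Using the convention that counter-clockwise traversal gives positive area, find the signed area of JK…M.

103

Apply the surveyor's formula: 2A = Σ (x_i·y_{i+1} − x_{i+1}·y_i), indices taken mod 4.
J→K: (10)(9) − (0)(-5) = 90
K→L: (0)(2) − (-7)(9) = 63
L→M: (-7)(1) − (-10)(2) = 13
M→J: (-10)(-5) − (10)(1) = 40
Σ = 206
Signed area = Σ/2 = 103 (positive ⇒ counter-clockwise traversal).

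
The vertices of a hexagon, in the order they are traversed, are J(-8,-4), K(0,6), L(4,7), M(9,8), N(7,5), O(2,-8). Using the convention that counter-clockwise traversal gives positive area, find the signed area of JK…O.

-126

Cross-terms: -48, -24, -31, -11, -66, -72  ⇒  Σ = -252
Signed area = Σ/2 = -126 (negative ⇒ clockwise traversal).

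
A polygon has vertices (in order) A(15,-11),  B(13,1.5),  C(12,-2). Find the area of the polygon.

Σ = (165.5) + (-44) + (-102) = 19.5
Area = |Σ|/2 = 9.75.

9.75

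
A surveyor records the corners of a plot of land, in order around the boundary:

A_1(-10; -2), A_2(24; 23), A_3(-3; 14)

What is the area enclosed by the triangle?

184.5

Σ = (-182) + (405) + (146) = 369
Area = |Σ|/2 = 184.5.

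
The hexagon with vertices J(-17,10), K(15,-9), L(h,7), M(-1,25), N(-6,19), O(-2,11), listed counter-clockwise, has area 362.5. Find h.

10

Write out the shoelace sum; only the two edges meeting at L involve h:
2·Area = [(15·7 − h·(-9)) + (h·25 − (-1)·7)] + 273
       = 34·h + 385 = 725
⇒ h = 10.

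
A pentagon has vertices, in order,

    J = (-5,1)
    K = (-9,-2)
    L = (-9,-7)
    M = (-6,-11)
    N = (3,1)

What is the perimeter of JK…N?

38

|JK| = √((-4)² + (-3)²) = √25 = 5
|KL| = √((0)² + (-5)²) = √25 = 5
|LM| = √((3)² + (-4)²) = √25 = 5
|MN| = √((9)² + (12)²) = √225 = 15
|NJ| = √((-8)² + (0)²) = √64 = 8
Perimeter = 5 + 5 + 5 + 15 + 8 = 38.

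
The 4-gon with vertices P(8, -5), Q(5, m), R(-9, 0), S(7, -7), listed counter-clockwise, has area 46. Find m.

-1

The doubled signed area Σ (x_i y_{i+1} − x_{i+1} y_i) is linear in m.
With m=0 it equals 109; the coefficient of m is 17 (from the two edges through Q).
So 17·m + 109 = 2·46 = 92 ⇒ m = -1.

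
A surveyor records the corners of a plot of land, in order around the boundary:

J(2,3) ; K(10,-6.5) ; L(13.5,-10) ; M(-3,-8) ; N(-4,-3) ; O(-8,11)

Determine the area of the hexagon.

165.125

Apply the shoelace (surveyor's) formula: 2A = Σ (x_i·y_{i+1} − x_{i+1}·y_i), indices taken mod 6.
Σ = (-43) + (-12.25) + (-138) + (-23) + (-68) + (-46) = -330.25
Area = |Σ|/2 = 165.125.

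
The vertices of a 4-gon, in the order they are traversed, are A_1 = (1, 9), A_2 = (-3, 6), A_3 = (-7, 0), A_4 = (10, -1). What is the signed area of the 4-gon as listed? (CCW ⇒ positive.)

Apply the shoelace (surveyor's) formula: 2A = Σ (x_i·y_{i+1} − x_{i+1}·y_i), indices taken mod 4.
Σ = (33) + (42) + (7) + (91) = 173
Signed area = Σ/2 = 86.5 (positive ⇒ counter-clockwise traversal).

86.5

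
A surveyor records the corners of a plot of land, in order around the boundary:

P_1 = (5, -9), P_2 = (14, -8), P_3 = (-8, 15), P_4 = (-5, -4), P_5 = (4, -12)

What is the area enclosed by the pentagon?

219.5

Cross-terms: 86, 146, 107, 76, 24  ⇒  Σ = 439
Area = |Σ|/2 = 219.5.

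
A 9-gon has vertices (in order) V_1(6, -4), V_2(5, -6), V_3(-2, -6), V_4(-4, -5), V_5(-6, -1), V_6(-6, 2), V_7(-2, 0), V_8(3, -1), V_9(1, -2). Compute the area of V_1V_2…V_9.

53.5

Apply Gauss's area formula: 2A = Σ (x_i·y_{i+1} − x_{i+1}·y_i), indices taken mod 9.
Cross-terms: -16, -42, -14, -26, -18, 4, 2, -5, 8  ⇒  Σ = -107
Area = |Σ|/2 = 53.5.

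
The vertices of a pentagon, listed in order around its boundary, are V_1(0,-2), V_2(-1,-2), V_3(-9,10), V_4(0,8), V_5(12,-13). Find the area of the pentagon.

111

Apply Gauss's area formula: 2A = Σ (x_i·y_{i+1} − x_{i+1}·y_i), indices taken mod 5.
V_1→V_2: (0)(-2) − (-1)(-2) = -2
V_2→V_3: (-1)(10) − (-9)(-2) = -28
V_3→V_4: (-9)(8) − (0)(10) = -72
V_4→V_5: (0)(-13) − (12)(8) = -96
V_5→V_1: (12)(-2) − (0)(-13) = -24
Σ = -222
Area = |Σ|/2 = 111.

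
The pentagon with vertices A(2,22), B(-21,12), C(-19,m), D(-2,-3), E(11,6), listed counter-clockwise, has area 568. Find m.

Write out the shoelace sum; only the two edges meeting at C involve m:
2·Area = [((-21)·m − (-19)·12) + ((-19)·(-3) − (-2)·m)] + 737
       = -19·m + 1022 = 1136
⇒ m = -6.

-6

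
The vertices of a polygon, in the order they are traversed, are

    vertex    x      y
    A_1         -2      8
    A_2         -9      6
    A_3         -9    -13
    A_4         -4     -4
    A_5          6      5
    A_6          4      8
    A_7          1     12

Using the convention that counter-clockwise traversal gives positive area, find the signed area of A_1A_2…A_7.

159.5

Apply the shoelace formula: 2A = Σ (x_i·y_{i+1} − x_{i+1}·y_i), indices taken mod 7.
Σ = (60) + (171) + (-16) + (4) + (28) + (40) + (32) = 319
Signed area = Σ/2 = 159.5 (positive ⇒ counter-clockwise traversal).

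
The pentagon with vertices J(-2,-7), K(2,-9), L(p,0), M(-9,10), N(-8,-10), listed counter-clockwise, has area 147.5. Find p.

Write out the shoelace sum; only the two edges meeting at L involve p:
2·Area = [(2·0 − p·(-9)) + (p·10 − (-9)·0)] + 238
       = 19·p + 238 = 295
⇒ p = 3.

3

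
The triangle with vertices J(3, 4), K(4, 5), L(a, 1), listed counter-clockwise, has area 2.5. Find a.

Write out the shoelace sum; only the two edges meeting at L involve a:
2·Area = [(4·1 − a·5) + (a·4 − 3·1)] + -1
       = -1·a + 0 = 5
⇒ a = -5.

-5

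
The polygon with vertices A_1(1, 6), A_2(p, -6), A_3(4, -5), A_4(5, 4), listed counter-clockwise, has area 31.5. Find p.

2

The doubled signed area Σ (x_i y_{i+1} − x_{i+1} y_i) is linear in p.
With p=0 it equals 85; the coefficient of p is -11 (from the two edges through A_2).
So -11·p + 85 = 2·31.5 = 63 ⇒ p = 2.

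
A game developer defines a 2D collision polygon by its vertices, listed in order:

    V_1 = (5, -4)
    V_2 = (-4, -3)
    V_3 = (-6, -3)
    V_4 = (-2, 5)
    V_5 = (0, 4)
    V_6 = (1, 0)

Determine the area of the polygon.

44.5

Apply the shoelace (surveyor's) formula: 2A = Σ (x_i·y_{i+1} − x_{i+1}·y_i), indices taken mod 6.
Cross-terms: -31, -6, -36, -8, -4, -4  ⇒  Σ = -89
Area = |Σ|/2 = 44.5.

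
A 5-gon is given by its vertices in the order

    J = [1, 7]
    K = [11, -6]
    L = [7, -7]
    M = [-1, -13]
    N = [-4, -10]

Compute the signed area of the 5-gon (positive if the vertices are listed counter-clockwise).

-138

Cross-terms: -83, -35, -98, -42, -18  ⇒  Σ = -276
Signed area = Σ/2 = -138 (negative ⇒ clockwise traversal).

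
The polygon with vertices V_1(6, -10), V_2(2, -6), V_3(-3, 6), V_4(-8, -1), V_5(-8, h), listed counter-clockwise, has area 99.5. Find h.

-7

The doubled signed area Σ (x_i y_{i+1} − x_{i+1} y_i) is linear in h.
With h=0 it equals 101; the coefficient of h is -14 (from the two edges through V_5).
So -14·h + 101 = 2·99.5 = 199 ⇒ h = -7.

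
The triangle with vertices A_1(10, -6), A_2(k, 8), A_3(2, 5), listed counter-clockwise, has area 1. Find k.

The doubled signed area Σ (x_i y_{i+1} − x_{i+1} y_i) is linear in k.
With k=0 it equals 2; the coefficient of k is 11 (from the two edges through A_2).
So 11·k + 2 = 2·1 = 2 ⇒ k = 0.

0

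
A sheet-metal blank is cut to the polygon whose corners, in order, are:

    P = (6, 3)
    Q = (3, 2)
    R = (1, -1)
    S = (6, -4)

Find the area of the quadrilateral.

Apply the shoelace (surveyor's) formula: 2A = Σ (x_i·y_{i+1} − x_{i+1}·y_i), indices taken mod 4.
Cross-terms: 3, -5, 2, 42  ⇒  Σ = 42
Area = |Σ|/2 = 21.

21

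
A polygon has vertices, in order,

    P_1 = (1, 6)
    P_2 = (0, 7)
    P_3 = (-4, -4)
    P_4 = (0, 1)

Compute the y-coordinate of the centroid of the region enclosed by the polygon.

Apply the shoelace formula. First the cross-terms c_i = x_i·y_{i+1} − x_{i+1}·y_i:
  7, 28, -4, -1  ⇒  2A = 30, A = 15.
Then Σ (y_i + y_{i+1})·c_i = 180, so ȳ = 180 / (6·15) = 2.

2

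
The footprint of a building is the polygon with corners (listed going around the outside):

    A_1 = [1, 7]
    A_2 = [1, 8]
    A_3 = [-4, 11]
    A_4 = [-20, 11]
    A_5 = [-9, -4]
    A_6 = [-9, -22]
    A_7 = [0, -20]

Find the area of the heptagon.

380.5

Cross-terms: 1, 43, 176, 179, 162, 180, 20  ⇒  Σ = 761
Area = |Σ|/2 = 380.5.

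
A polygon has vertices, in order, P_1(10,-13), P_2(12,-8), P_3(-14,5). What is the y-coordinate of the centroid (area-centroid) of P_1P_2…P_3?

-16/3

Apply the surveyor's formula. First the cross-terms c_i = x_i·y_{i+1} − x_{i+1}·y_i:
  76, -52, 132  ⇒  2A = 156, A = 78.
Then Σ (y_i + y_{i+1})·c_i = -2496, so ȳ = -2496 / (6·78) = -16/3.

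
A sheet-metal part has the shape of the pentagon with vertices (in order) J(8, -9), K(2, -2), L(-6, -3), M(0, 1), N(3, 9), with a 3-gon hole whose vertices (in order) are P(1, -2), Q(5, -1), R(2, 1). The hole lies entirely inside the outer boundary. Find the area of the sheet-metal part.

56.5

Outer boundary:
Apply the surveyor's formula: 2A = Σ (x_i·y_{i+1} − x_{i+1}·y_i), indices taken mod 5.
Σ = (2) + (-18) + (-6) + (-3) + (-99) = -124
Area = |Σ|/2 = 62.
Hole:
Apply the shoelace formula: 2A = Σ (x_i·y_{i+1} − x_{i+1}·y_i), indices taken mod 3.
Σ = (9) + (7) + (-5) = 11
Area = |Σ|/2 = 5.5.
Net area = 62 − 5.5 = 56.5.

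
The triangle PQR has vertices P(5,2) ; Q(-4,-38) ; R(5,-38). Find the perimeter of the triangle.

90

|PQ| = √((-9)² + (-40)²) = √1681 = 41
|QR| = √((9)² + (0)²) = √81 = 9
|RP| = √((0)² + (40)²) = √1600 = 40
Perimeter = 41 + 9 + 40 = 90.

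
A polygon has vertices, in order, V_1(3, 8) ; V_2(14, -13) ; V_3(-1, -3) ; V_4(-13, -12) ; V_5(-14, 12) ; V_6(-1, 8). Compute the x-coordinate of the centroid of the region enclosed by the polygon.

Apply Gauss's area formula. First the cross-terms c_i = x_i·y_{i+1} − x_{i+1}·y_i:
  -151, -55, -27, -324, -100, -32  ⇒  2A = -689, A = -344.5.
Then Σ (x_i + x_{i+1})·c_i = 7280, so x̄ = 7280 / (6·(-344.5)) = -560/159.

-560/159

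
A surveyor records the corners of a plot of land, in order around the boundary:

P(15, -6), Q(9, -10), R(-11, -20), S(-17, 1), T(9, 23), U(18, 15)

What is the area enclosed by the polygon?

874.5

Apply the shoelace (surveyor's) formula: 2A = Σ (x_i·y_{i+1} − x_{i+1}·y_i), indices taken mod 6.
Σ = (-96) + (-290) + (-351) + (-400) + (-279) + (-333) = -1749
Area = |Σ|/2 = 874.5.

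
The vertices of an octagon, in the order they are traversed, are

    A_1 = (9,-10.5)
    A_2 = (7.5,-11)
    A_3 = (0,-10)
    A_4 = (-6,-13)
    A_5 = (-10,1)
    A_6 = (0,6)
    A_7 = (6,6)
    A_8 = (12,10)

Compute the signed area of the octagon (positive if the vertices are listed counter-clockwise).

-307.625

Apply the surveyor's formula: 2A = Σ (x_i·y_{i+1} − x_{i+1}·y_i), indices taken mod 8.
Cross-terms: -20.25, -75, -60, -136, -60, -36, -12, -216  ⇒  Σ = -615.25
Signed area = Σ/2 = -307.625 (negative ⇒ clockwise traversal).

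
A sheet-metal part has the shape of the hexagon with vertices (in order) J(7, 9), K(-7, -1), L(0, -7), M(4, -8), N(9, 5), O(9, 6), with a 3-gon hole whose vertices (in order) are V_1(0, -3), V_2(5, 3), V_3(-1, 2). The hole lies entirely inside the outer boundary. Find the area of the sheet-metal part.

Outer boundary:
Σ = (56) + (49) + (28) + (92) + (9) + (39) = 273
Area = |Σ|/2 = 136.5.
Hole:
Apply the shoelace formula: 2A = Σ (x_i·y_{i+1} − x_{i+1}·y_i), indices taken mod 3.
Cross-terms: 15, 13, 3  ⇒  Σ = 31
Area = |Σ|/2 = 15.5.
Net area = 136.5 − 15.5 = 121.

121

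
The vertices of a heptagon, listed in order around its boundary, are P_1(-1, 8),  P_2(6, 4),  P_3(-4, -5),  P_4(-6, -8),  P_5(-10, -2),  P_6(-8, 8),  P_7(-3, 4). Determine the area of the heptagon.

Σ = (-52) + (-14) + (2) + (-68) + (-96) + (-8) + (-20) = -256
Area = |Σ|/2 = 128.

128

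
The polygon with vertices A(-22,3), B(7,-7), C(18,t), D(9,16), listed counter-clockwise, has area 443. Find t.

Write out the shoelace sum; only the two edges meeting at C involve t:
2·Area = [(7·t − 18·(-7)) + (18·16 − 9·t)] + 512
       = -2·t + 926 = 886
⇒ t = 20.

20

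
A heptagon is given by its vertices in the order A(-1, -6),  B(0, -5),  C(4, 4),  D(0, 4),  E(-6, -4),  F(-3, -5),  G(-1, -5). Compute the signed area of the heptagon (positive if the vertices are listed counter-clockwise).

47

A→B: (-1)(-5) − (0)(-6) = 5
B→C: (0)(4) − (4)(-5) = 20
C→D: (4)(4) − (0)(4) = 16
D→E: (0)(-4) − (-6)(4) = 24
E→F: (-6)(-5) − (-3)(-4) = 18
F→G: (-3)(-5) − (-1)(-5) = 10
G→A: (-1)(-6) − (-1)(-5) = 1
Σ = 94
Signed area = Σ/2 = 47 (positive ⇒ counter-clockwise traversal).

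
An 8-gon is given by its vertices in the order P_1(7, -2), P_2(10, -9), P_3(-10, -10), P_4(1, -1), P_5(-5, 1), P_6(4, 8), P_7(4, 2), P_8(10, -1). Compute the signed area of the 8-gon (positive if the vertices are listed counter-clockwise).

Apply the surveyor's formula: 2A = Σ (x_i·y_{i+1} − x_{i+1}·y_i), indices taken mod 8.
P_1→P_2: (7)(-9) − (10)(-2) = -43
P_2→P_3: (10)(-10) − (-10)(-9) = -190
P_3→P_4: (-10)(-1) − (1)(-10) = 20
P_4→P_5: (1)(1) − (-5)(-1) = -4
P_5→P_6: (-5)(8) − (4)(1) = -44
P_6→P_7: (4)(2) − (4)(8) = -24
P_7→P_8: (4)(-1) − (10)(2) = -24
P_8→P_1: (10)(-2) − (7)(-1) = -13
Σ = -322
Signed area = Σ/2 = -161 (negative ⇒ clockwise traversal).

-161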